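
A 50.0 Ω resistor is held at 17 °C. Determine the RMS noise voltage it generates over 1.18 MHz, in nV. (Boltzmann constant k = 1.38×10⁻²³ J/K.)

972 nV

T = 17 °C + 273.15 = 290.15 K
V_n = √(4kTRB)
4kTRB = 4 × 1.38×10⁻²³ × 290.15 × 5.00×10¹ × 1.18×10⁶ = 9.45×10⁻¹³ V²
V_n = √(9.45×10⁻¹³) = 9.72×10⁻⁷ V = 972 nV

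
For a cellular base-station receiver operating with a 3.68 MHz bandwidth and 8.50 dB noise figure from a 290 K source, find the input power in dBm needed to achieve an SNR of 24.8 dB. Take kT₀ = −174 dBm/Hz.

Sensitivity = −174 + 10 log₁₀(B) + NF + SNR_min
= −174 + 65.66 + 8.50 + 24.8
= −75.04 dBm → −75.0 dBm

−75.0 dBm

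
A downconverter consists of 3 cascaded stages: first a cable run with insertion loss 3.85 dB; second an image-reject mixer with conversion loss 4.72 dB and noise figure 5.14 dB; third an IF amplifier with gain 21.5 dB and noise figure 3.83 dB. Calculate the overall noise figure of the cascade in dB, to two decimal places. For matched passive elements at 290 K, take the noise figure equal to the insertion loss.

Convert to linear (a loss of L dB is a gain of −L dB): F_i = 10^(NF_i/10), G_i = 10^(G_i,dB/10)
  Stage 1: F_1 = 10^(3.85/10) = 2.427, G_1 = 10^(−3.85/10) = 0.4121
  Stage 2: F_2 = 10^(5.14/10) = 3.266, G_2 = 10^(−4.72/10) = 0.3373
  Stage 3: F_3 = 10^(3.83/10) = 2.415, G_3 = 10^(21.5/10) = 141.3
Friis cascade:
  F = 2.427 + (3.266 − 1)/0.4121 + (2.415 − 1)/0.1390 = 18.11
NF = 10 log₁₀(18.11) = 12.58 dB

12.58 dB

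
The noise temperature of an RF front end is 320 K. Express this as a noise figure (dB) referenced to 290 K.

F = 1 + T_e/T₀ = 1 + 320/290 = 2.10345
NF = 10 log₁₀(2.10345) = 3.23 dB

3.23 dB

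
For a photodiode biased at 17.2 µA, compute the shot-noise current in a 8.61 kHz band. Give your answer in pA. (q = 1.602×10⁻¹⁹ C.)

218 pA

I_n = √(2qI·B)
2qI·B = 2 × 1.602×10⁻¹⁹ × 1.72×10⁻⁵ × 8.61×10³ = 4.74×10⁻²⁰ A²
I_n = √(4.74×10⁻²⁰) = 2.18×10⁻¹⁰ A = 218 pA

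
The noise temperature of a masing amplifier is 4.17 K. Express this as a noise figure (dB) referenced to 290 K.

F = 1 + T_e/T₀ = 1 + 4.17/290 = 1.01438
NF = 10 log₁₀(1.01438) = 0.062 dB

0.062 dB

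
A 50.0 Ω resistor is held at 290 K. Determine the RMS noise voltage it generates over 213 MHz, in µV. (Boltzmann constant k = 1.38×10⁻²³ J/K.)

13.1 µV

V_n = √(4kTRB)
4kTRB = 4 × 1.38×10⁻²³ × 290 × 5.00×10¹ × 2.13×10⁸ = 1.70×10⁻¹⁰ V²
V_n = √(1.70×10⁻¹⁰) = 1.31×10⁻⁵ V = 13.1 µV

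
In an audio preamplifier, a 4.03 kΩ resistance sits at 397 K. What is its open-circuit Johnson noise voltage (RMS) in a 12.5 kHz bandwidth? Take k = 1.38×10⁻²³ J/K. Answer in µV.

1.05 µV

V_n = √(4kTRB)
4kTRB = 4 × 1.38×10⁻²³ × 397 × 4.03×10³ × 1.25×10⁴ = 1.10×10⁻¹² V²
V_n = √(1.10×10⁻¹²) = 1.05×10⁻⁶ V = 1.05 µV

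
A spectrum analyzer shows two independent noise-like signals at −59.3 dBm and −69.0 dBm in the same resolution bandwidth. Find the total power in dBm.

−58.9 dBm

Convert to linear, add, convert back:
P₁ = 1.17×10⁻⁹ W, P₂ = 1.26×10⁻¹⁰ W
P_tot = 1.30×10⁻⁹ W → 10 log₁₀(P_tot / 10⁻³) = −58.9 dBm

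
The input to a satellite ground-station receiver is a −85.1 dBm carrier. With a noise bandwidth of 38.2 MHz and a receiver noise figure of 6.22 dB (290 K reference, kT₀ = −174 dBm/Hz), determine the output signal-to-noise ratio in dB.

6.9 dB

Noise floor: N = −174 + 10 log₁₀(B) + NF
10 log₁₀(3.82×10⁷) = 75.82 dB
N = −174 + 75.82 + 6.22 = −91.96 dBm
SNR = P_sig − N = −85.1 − (−91.96) = 6.86 dB → 6.9 dB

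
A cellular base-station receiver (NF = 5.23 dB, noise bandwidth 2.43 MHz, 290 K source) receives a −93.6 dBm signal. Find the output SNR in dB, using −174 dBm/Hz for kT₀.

11.3 dB

Noise floor: N = −174 + 10 log₁₀(B) + NF
10 log₁₀(2.43×10⁶) = 63.86 dB
N = −174 + 63.86 + 5.23 = −104.91 dBm
SNR = P_sig − N = −93.6 − (−104.91) = 11.31 dB → 11.3 dB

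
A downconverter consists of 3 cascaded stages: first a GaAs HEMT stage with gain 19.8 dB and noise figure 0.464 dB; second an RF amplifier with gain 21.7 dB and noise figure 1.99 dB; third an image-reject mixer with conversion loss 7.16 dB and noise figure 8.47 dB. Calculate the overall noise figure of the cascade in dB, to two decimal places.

Convert to linear (a loss of L dB is a gain of −L dB): F_i = 10^(NF_i/10), G_i = 10^(G_i,dB/10)
  Stage 1: F_1 = 10^(0.464/10) = 1.113, G_1 = 10^(19.8/10) = 95.50
  Stage 2: F_2 = 10^(1.99/10) = 1.581, G_2 = 10^(21.7/10) = 147.9
  Stage 3: F_3 = 10^(8.47/10) = 7.031, G_3 = 10^(−7.16/10) = 0.1923
Friis cascade:
  F = 1.113 + (1.581 − 1)/95.50 + (7.031 − 1)/1.413×10⁴ = 1.119
NF = 10 log₁₀(1.119) = 0.49 dB

0.49 dB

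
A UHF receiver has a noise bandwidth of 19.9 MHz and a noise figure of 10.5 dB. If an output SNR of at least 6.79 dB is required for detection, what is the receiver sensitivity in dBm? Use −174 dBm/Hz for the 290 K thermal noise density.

Sensitivity = −174 + 10 log₁₀(B) + NF + SNR_min
= −174 + 72.99 + 10.5 + 6.79
= −83.72 dBm → −83.7 dBm

−83.7 dBm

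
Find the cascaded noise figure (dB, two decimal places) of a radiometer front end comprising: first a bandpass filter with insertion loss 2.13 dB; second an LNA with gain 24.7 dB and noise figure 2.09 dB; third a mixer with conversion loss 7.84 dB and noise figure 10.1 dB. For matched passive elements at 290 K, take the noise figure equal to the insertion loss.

Convert to linear (a loss of L dB is a gain of −L dB): F_i = 10^(NF_i/10), G_i = 10^(G_i,dB/10)
  Stage 1: F_1 = 10^(2.13/10) = 1.633, G_1 = 10^(−2.13/10) = 0.6124
  Stage 2: F_2 = 10^(2.09/10) = 1.618, G_2 = 10^(24.7/10) = 295.1
  Stage 3: F_3 = 10^(10.1/10) = 10.23, G_3 = 10^(−7.84/10) = 0.1644
Friis cascade:
  F = 1.633 + (1.618 − 1)/0.6124 + (10.23 − 1)/180.7 = 2.693
NF = 10 log₁₀(2.693) = 4.30 dB

4.30 dB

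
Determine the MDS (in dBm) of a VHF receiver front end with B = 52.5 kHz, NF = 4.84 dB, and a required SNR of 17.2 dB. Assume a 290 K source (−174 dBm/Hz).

−104.8 dBm

Sensitivity = −174 + 10 log₁₀(B) + NF + SNR_min
= −174 + 47.2 + 4.84 + 17.2
= −104.76 dBm → −104.8 dBm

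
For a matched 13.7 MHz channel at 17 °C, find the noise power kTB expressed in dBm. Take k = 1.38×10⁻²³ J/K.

T = 17 °C + 273.15 = 290.15 K
P_n = kTB = 1.38×10⁻²³ × 290.15 × 1.37×10⁷ = 5.49×10⁻¹⁴ W
In dBm: 10 log₁₀(5.49×10⁻¹⁴ / 10⁻³) = −102.6 dBm

−102.6 dBm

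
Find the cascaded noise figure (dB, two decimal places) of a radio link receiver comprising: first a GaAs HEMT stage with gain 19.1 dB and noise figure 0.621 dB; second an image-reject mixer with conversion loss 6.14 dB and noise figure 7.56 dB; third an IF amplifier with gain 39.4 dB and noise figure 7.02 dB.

1.51 dB

Convert to linear (a loss of L dB is a gain of −L dB): F_i = 10^(NF_i/10), G_i = 10^(G_i,dB/10)
  Stage 1: F_1 = 10^(0.621/10) = 1.154, G_1 = 10^(19.1/10) = 81.28
  Stage 2: F_2 = 10^(7.56/10) = 5.702, G_2 = 10^(−6.14/10) = 0.2432
  Stage 3: F_3 = 10^(7.02/10) = 5.035, G_3 = 10^(39.4/10) = 8710
Friis cascade:
  F = 1.154 + (5.702 − 1)/81.28 + (5.035 − 1)/19.77 = 1.416
NF = 10 log₁₀(1.416) = 1.51 dB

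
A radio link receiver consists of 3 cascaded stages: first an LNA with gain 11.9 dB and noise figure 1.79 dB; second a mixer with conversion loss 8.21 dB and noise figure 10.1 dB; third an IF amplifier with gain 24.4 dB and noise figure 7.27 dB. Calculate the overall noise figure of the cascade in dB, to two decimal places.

5.98 dB

Convert to linear (a loss of L dB is a gain of −L dB): F_i = 10^(NF_i/10), G_i = 10^(G_i,dB/10)
  Stage 1: F_1 = 10^(1.79/10) = 1.510, G_1 = 10^(11.9/10) = 15.49
  Stage 2: F_2 = 10^(10.1/10) = 10.23, G_2 = 10^(−8.21/10) = 0.1510
  Stage 3: F_3 = 10^(7.27/10) = 5.333, G_3 = 10^(24.4/10) = 275.4
Friis cascade:
  F = 1.510 + (10.23 − 1)/15.49 + (5.333 − 1)/2.339 = 3.959
NF = 10 log₁₀(3.959) = 5.98 dB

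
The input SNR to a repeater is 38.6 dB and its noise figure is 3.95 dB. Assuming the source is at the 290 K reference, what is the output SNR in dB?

34.65 dB

By definition F = SNR_in/SNR_out, so in dB: SNR_out = SNR_in − NF
SNR_out = 38.6 − 3.95 = 34.65 dB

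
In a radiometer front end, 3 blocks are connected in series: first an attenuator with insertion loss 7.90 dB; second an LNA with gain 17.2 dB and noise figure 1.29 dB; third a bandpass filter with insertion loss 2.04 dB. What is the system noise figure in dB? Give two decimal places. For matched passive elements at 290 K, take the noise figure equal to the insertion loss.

9.23 dB

Convert to linear (a loss of L dB is a gain of −L dB): F_i = 10^(NF_i/10), G_i = 10^(G_i,dB/10)
  Stage 1: F_1 = 10^(7.90/10) = 6.166, G_1 = 10^(−7.90/10) = 0.1622
  Stage 2: F_2 = 10^(1.29/10) = 1.346, G_2 = 10^(17.2/10) = 52.48
  Stage 3: F_3 = 10^(2.04/10) = 1.600, G_3 = 10^(−2.04/10) = 0.6252
Friis cascade:
  F = 6.166 + (1.346 − 1)/0.1622 + (1.600 − 1)/8.511 = 8.369
NF = 10 log₁₀(8.369) = 9.23 dB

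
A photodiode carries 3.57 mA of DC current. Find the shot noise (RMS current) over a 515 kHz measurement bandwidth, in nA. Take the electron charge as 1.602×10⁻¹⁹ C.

24.3 nA

I_n = √(2qI·B)
2qI·B = 2 × 1.602×10⁻¹⁹ × 3.57×10⁻³ × 5.15×10⁵ = 5.89×10⁻¹⁶ A²
I_n = √(5.89×10⁻¹⁶) = 2.43×10⁻⁸ A = 24.3 nA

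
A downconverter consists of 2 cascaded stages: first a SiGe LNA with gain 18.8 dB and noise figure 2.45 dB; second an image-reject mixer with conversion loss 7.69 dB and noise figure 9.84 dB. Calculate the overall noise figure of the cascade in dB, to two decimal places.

Convert to linear (a loss of L dB is a gain of −L dB): F_i = 10^(NF_i/10), G_i = 10^(G_i,dB/10)
  Stage 1: F_1 = 10^(2.45/10) = 1.758, G_1 = 10^(18.8/10) = 75.86
  Stage 2: F_2 = 10^(9.84/10) = 9.638, G_2 = 10^(−7.69/10) = 0.1702
Friis cascade:
  F = 1.758 + (9.638 − 1)/75.86 = 1.872
NF = 10 log₁₀(1.872) = 2.72 dB

2.72 dB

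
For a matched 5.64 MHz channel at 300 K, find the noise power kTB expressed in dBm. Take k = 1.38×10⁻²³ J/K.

P_n = kTB = 1.38×10⁻²³ × 300 × 5.64×10⁶ = 2.33×10⁻¹⁴ W
In dBm: 10 log₁₀(2.33×10⁻¹⁴ / 10⁻³) = −106.3 dBm

−106.3 dBm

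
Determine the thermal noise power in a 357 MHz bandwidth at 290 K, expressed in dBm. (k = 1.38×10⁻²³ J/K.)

P_n = kTB = 1.38×10⁻²³ × 290 × 3.57×10⁸ = 1.43×10⁻¹² W
In dBm: 10 log₁₀(1.43×10⁻¹² / 10⁻³) = −88.5 dBm

−88.5 dBm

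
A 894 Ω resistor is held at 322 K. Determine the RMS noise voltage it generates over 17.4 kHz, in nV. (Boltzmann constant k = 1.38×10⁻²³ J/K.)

V_n = √(4kTRB)
4kTRB = 4 × 1.38×10⁻²³ × 322 × 8.94×10² × 1.74×10⁴ = 2.76×10⁻¹³ V²
V_n = √(2.76×10⁻¹³) = 5.26×10⁻⁷ V = 526 nV

526 nV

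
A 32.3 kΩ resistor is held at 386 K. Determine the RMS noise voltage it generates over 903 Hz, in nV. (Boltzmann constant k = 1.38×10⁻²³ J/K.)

V_n = √(4kTRB)
4kTRB = 4 × 1.38×10⁻²³ × 386 × 3.23×10⁴ × 9.03×10² = 6.21×10⁻¹³ V²
V_n = √(6.21×10⁻¹³) = 7.88×10⁻⁷ V = 788 nV

788 nV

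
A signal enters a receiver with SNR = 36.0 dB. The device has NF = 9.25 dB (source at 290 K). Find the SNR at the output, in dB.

By definition F = SNR_in/SNR_out, so in dB: SNR_out = SNR_in − NF
SNR_out = 36.0 − 9.25 = 26.75 dB

26.75 dB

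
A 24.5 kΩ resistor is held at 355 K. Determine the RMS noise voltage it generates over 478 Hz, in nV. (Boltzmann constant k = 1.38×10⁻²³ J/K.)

V_n = √(4kTRB)
4kTRB = 4 × 1.38×10⁻²³ × 355 × 2.45×10⁴ × 4.78×10² = 2.29×10⁻¹³ V²
V_n = √(2.29×10⁻¹³) = 4.79×10⁻⁷ V = 479 nV

479 nV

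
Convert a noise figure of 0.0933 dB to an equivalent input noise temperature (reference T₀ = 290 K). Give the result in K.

F = 10^(0.0933/10) = 1.02172
T_e = (F − 1)·T₀ = (1.02172 − 1) × 290 = 6.30 K

6.30 K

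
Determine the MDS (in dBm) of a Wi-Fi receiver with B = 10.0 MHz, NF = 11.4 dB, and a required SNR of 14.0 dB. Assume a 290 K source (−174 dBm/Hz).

−78.6 dBm

Sensitivity = −174 + 10 log₁₀(B) + NF + SNR_min
= −174 + 70 + 11.4 + 14.0
= −78.6 dBm → −78.6 dBm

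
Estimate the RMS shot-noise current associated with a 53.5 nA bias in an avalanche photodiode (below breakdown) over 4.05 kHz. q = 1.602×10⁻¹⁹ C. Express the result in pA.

8.33 pA

I_n = √(2qI·B)
2qI·B = 2 × 1.602×10⁻¹⁹ × 5.35×10⁻⁸ × 4.05×10³ = 6.94×10⁻²³ A²
I_n = √(6.94×10⁻²³) = 8.33×10⁻¹² A = 8.33 pA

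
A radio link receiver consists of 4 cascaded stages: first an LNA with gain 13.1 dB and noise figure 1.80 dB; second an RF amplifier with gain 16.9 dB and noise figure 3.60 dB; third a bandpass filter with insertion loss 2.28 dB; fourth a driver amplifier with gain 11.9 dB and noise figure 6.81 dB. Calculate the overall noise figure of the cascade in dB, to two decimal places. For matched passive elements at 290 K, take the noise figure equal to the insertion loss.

2.00 dB

Convert to linear (a loss of L dB is a gain of −L dB): F_i = 10^(NF_i/10), G_i = 10^(G_i,dB/10)
  Stage 1: F_1 = 10^(1.80/10) = 1.514, G_1 = 10^(13.1/10) = 20.42
  Stage 2: F_2 = 10^(3.60/10) = 2.291, G_2 = 10^(16.9/10) = 48.98
  Stage 3: F_3 = 10^(2.28/10) = 1.690, G_3 = 10^(−2.28/10) = 0.5916
  Stage 4: F_4 = 10^(6.81/10) = 4.797, G_4 = 10^(11.9/10) = 15.49
Friis cascade:
  F = 1.514 + (2.291 − 1)/20.42 + (1.690 − 1)/1000 + (4.797 − 1)/591.6 = 1.584
NF = 10 log₁₀(1.584) = 2.00 dB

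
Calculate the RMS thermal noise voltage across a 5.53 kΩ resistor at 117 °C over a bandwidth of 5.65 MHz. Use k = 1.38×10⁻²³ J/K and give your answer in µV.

T = 117 °C + 273.15 = 390.15 K
V_n = √(4kTRB)
4kTRB = 4 × 1.38×10⁻²³ × 390.15 × 5.53×10³ × 5.65×10⁶ = 6.73×10⁻¹⁰ V²
V_n = √(6.73×10⁻¹⁰) = 2.59×10⁻⁵ V = 25.9 µV

25.9 µV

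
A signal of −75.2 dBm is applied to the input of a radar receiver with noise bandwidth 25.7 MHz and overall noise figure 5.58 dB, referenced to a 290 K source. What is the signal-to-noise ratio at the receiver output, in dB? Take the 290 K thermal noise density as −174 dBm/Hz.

19.1 dB

Noise floor: N = −174 + 10 log₁₀(B) + NF
10 log₁₀(2.57×10⁷) = 74.1 dB
N = −174 + 74.1 + 5.58 = −94.32 dBm
SNR = P_sig − N = −75.2 − (−94.32) = 19.12 dB → 19.1 dB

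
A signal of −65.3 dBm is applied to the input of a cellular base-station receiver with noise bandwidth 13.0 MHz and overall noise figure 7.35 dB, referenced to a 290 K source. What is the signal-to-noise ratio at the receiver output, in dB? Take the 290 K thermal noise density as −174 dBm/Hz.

30.2 dB

Noise floor: N = −174 + 10 log₁₀(B) + NF
10 log₁₀(1.30×10⁷) = 71.14 dB
N = −174 + 71.14 + 7.35 = −95.51 dBm
SNR = P_sig − N = −65.3 − (−95.51) = 30.21 dB → 30.2 dB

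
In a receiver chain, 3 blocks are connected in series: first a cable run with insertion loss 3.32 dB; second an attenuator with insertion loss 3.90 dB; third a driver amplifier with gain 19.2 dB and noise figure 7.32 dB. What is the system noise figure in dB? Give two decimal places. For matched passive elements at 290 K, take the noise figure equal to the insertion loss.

Convert to linear (a loss of L dB is a gain of −L dB): F_i = 10^(NF_i/10), G_i = 10^(G_i,dB/10)
  Stage 1: F_1 = 10^(3.32/10) = 2.148, G_1 = 10^(−3.32/10) = 0.4656
  Stage 2: F_2 = 10^(3.90/10) = 2.455, G_2 = 10^(−3.90/10) = 0.4074
  Stage 3: F_3 = 10^(7.32/10) = 5.395, G_3 = 10^(19.2/10) = 83.18
Friis cascade:
  F = 2.148 + (2.455 − 1)/0.4656 + (5.395 − 1)/0.1897 = 28.44
NF = 10 log₁₀(28.44) = 14.54 dB

14.54 dB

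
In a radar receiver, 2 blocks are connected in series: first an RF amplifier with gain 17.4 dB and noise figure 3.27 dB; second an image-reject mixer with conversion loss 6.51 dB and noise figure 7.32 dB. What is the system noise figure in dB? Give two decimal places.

Convert to linear (a loss of L dB is a gain of −L dB): F_i = 10^(NF_i/10), G_i = 10^(G_i,dB/10)
  Stage 1: F_1 = 10^(3.27/10) = 2.123, G_1 = 10^(17.4/10) = 54.95
  Stage 2: F_2 = 10^(7.32/10) = 5.395, G_2 = 10^(−6.51/10) = 0.2234
Friis cascade:
  F = 2.123 + (5.395 − 1)/54.95 = 2.203
NF = 10 log₁₀(2.203) = 3.43 dB

3.43 dB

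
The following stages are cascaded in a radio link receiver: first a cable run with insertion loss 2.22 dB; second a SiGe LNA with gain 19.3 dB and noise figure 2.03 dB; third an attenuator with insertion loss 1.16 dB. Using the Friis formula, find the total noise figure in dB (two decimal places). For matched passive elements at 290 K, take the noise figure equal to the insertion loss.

Convert to linear (a loss of L dB is a gain of −L dB): F_i = 10^(NF_i/10), G_i = 10^(G_i,dB/10)
  Stage 1: F_1 = 10^(2.22/10) = 1.667, G_1 = 10^(−2.22/10) = 0.5998
  Stage 2: F_2 = 10^(2.03/10) = 1.596, G_2 = 10^(19.3/10) = 85.11
  Stage 3: F_3 = 10^(1.16/10) = 1.306, G_3 = 10^(−1.16/10) = 0.7656
Friis cascade:
  F = 1.667 + (1.596 − 1)/0.5998 + (1.306 − 1)/51.05 = 2.667
NF = 10 log₁₀(2.667) = 4.26 dB

4.26 dB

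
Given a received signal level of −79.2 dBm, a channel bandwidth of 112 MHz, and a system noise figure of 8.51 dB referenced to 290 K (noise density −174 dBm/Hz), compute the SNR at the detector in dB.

Noise floor: N = −174 + 10 log₁₀(B) + NF
10 log₁₀(1.12×10⁸) = 80.49 dB
N = −174 + 80.49 + 8.51 = −85.00 dBm
SNR = P_sig − N = −79.2 − (−85.00) = 5.80 dB → 5.8 dB

5.8 dB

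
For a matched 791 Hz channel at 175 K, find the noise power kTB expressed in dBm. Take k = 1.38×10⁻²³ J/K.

P_n = kTB = 1.38×10⁻²³ × 175 × 7.91×10² = 1.91×10⁻¹⁸ W
In dBm: 10 log₁₀(1.91×10⁻¹⁸ / 10⁻³) = −147.2 dBm

−147.2 dBm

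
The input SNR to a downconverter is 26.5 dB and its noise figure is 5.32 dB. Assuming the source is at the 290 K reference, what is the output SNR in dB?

21.18 dB

By definition F = SNR_in/SNR_out, so in dB: SNR_out = SNR_in − NF
SNR_out = 26.5 − 5.32 = 21.18 dB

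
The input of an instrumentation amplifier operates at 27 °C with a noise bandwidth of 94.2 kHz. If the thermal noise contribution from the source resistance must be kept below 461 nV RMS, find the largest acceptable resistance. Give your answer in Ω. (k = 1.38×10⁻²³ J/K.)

T = 27 °C + 273.15 = 300.15 K
Johnson–Nyquist: V_n = √(4kTRB) ⇒ R = V_n² / (4kTB)
4kTB = 4 × 1.38×10⁻²³ × 300.15 × 9.42×10⁴ = 1.56×10⁻¹⁵
R = (4.61×10⁻⁷)² / 1.56×10⁻¹⁵ = 1.36×10² Ω = 136 Ω

136 Ω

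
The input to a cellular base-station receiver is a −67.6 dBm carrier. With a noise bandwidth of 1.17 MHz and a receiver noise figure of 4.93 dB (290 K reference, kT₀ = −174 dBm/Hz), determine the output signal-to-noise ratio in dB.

40.8 dB

Noise floor: N = −174 + 10 log₁₀(B) + NF
10 log₁₀(1.17×10⁶) = 60.68 dB
N = −174 + 60.68 + 4.93 = −108.39 dBm
SNR = P_sig − N = −67.6 − (−108.39) = 40.79 dB → 40.8 dB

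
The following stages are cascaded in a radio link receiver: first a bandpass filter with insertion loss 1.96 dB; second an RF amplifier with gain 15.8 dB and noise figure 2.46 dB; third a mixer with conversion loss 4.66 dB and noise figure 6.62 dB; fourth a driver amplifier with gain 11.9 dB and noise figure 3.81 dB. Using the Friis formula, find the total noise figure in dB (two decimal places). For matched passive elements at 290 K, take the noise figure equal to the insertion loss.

Convert to linear (a loss of L dB is a gain of −L dB): F_i = 10^(NF_i/10), G_i = 10^(G_i,dB/10)
  Stage 1: F_1 = 10^(1.96/10) = 1.570, G_1 = 10^(−1.96/10) = 0.6368
  Stage 2: F_2 = 10^(2.46/10) = 1.762, G_2 = 10^(15.8/10) = 38.02
  Stage 3: F_3 = 10^(6.62/10) = 4.592, G_3 = 10^(−4.66/10) = 0.3420
  Stage 4: F_4 = 10^(3.81/10) = 2.404, G_4 = 10^(11.9/10) = 15.49
Friis cascade:
  F = 1.570 + (1.762 − 1)/0.6368 + (4.592 − 1)/24.21 + (2.404 − 1)/8.279 = 3.085
NF = 10 log₁₀(3.085) = 4.89 dB

4.89 dB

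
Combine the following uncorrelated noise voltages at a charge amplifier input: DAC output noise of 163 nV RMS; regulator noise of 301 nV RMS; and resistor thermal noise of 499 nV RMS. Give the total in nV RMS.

Uncorrelated sources add in power (mean-square): V_tot = √(ΣV_i²)
V_tot = √[(1.63×10⁻⁷)² + (3.01×10⁻⁷)² + (4.99×10⁻⁷)²] = 6.05×10⁻⁷ V = 605 nV

605 nV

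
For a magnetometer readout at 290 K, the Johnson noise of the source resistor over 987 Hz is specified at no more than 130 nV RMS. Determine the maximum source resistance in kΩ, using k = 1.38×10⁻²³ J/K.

Johnson–Nyquist: V_n = √(4kTRB) ⇒ R = V_n² / (4kTB)
4kTB = 4 × 1.38×10⁻²³ × 290 × 9.87×10² = 1.58×10⁻¹⁷
R = (1.30×10⁻⁷)² / 1.58×10⁻¹⁷ = 1.07×10³ Ω = 1.07 kΩ

1.07 kΩ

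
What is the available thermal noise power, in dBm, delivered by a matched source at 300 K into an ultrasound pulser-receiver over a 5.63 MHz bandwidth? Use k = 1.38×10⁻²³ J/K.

−106.3 dBm

P_n = kTB = 1.38×10⁻²³ × 300 × 5.63×10⁶ = 2.33×10⁻¹⁴ W
In dBm: 10 log₁₀(2.33×10⁻¹⁴ / 10⁻³) = −106.3 dBm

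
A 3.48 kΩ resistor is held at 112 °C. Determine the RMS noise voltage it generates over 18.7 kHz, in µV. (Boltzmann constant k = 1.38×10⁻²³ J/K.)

T = 112 °C + 273.15 = 385.15 K
V_n = √(4kTRB)
4kTRB = 4 × 1.38×10⁻²³ × 385.15 × 3.48×10³ × 1.87×10⁴ = 1.38×10⁻¹² V²
V_n = √(1.38×10⁻¹²) = 1.18×10⁻⁶ V = 1.18 µV

1.18 µV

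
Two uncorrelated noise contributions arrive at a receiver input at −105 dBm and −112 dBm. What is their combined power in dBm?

Convert to linear, add, convert back:
P₁ = 3.16×10⁻¹⁴ W, P₂ = 6.31×10⁻¹⁵ W
P_tot = 3.79×10⁻¹⁴ W → 10 log₁₀(P_tot / 10⁻³) = −104.2 dBm

−104.2 dBm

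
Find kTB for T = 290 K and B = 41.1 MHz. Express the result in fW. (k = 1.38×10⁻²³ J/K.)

P_n = kTB = 1.38×10⁻²³ × 290 × 4.11×10⁷ = 1.64×10⁻¹³ W = 164 fW

164 fW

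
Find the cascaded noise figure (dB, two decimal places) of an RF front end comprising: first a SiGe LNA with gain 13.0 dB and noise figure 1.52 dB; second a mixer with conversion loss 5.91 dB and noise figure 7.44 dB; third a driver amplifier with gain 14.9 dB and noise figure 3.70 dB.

Convert to linear (a loss of L dB is a gain of −L dB): F_i = 10^(NF_i/10), G_i = 10^(G_i,dB/10)
  Stage 1: F_1 = 10^(1.52/10) = 1.419, G_1 = 10^(13.0/10) = 19.95
  Stage 2: F_2 = 10^(7.44/10) = 5.546, G_2 = 10^(−5.91/10) = 0.2564
  Stage 3: F_3 = 10^(3.70/10) = 2.344, G_3 = 10^(14.9/10) = 30.90
Friis cascade:
  F = 1.419 + (5.546 − 1)/19.95 + (2.344 − 1)/5.117 = 1.910
NF = 10 log₁₀(1.910) = 2.81 dB

2.81 dB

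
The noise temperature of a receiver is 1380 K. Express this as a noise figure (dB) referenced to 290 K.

7.60 dB

F = 1 + T_e/T₀ = 1 + 1380/290 = 5.75862
NF = 10 log₁₀(5.75862) = 7.60 dB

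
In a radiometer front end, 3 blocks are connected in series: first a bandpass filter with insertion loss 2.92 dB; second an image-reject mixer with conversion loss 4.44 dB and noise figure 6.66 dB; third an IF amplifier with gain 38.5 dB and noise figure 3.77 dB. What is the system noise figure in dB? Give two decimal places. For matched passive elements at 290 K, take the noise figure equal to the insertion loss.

12.20 dB

Convert to linear (a loss of L dB is a gain of −L dB): F_i = 10^(NF_i/10), G_i = 10^(G_i,dB/10)
  Stage 1: F_1 = 10^(2.92/10) = 1.959, G_1 = 10^(−2.92/10) = 0.5105
  Stage 2: F_2 = 10^(6.66/10) = 4.634, G_2 = 10^(−4.44/10) = 0.3597
  Stage 3: F_3 = 10^(3.77/10) = 2.382, G_3 = 10^(38.5/10) = 7079
Friis cascade:
  F = 1.959 + (4.634 − 1)/0.5105 + (2.382 − 1)/0.1837 = 16.60
NF = 10 log₁₀(16.60) = 12.20 dB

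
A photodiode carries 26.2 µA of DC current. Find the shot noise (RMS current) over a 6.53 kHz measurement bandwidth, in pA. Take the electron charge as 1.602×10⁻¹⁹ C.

234 pA

I_n = √(2qI·B)
2qI·B = 2 × 1.602×10⁻¹⁹ × 2.62×10⁻⁵ × 6.53×10³ = 5.48×10⁻²⁰ A²
I_n = √(5.48×10⁻²⁰) = 2.34×10⁻¹⁰ A = 234 pA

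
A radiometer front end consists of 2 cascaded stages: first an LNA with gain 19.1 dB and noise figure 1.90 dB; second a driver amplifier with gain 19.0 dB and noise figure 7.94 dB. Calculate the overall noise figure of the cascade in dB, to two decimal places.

Convert to linear (a loss of L dB is a gain of −L dB): F_i = 10^(NF_i/10), G_i = 10^(G_i,dB/10)
  Stage 1: F_1 = 10^(1.90/10) = 1.549, G_1 = 10^(19.1/10) = 81.28
  Stage 2: F_2 = 10^(7.94/10) = 6.223, G_2 = 10^(19.0/10) = 79.43
Friis cascade:
  F = 1.549 + (6.223 − 1)/81.28 = 1.613
NF = 10 log₁₀(1.613) = 2.08 dB

2.08 dB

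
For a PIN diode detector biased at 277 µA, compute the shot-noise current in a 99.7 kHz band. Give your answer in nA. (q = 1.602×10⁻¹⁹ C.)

I_n = √(2qI·B)
2qI·B = 2 × 1.602×10⁻¹⁹ × 2.77×10⁻⁴ × 9.97×10⁴ = 8.85×10⁻¹⁸ A²
I_n = √(8.85×10⁻¹⁸) = 2.97×10⁻⁹ A = 2.97 nA

2.97 nA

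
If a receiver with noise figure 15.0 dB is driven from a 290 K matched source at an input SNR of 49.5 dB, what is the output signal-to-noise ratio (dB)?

By definition F = SNR_in/SNR_out, so in dB: SNR_out = SNR_in − NF
SNR_out = 49.5 − 15.0 = 34.5 dB

34.5 dB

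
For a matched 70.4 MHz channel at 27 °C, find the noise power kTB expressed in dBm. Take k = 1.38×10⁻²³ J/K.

−95.4 dBm

T = 27 °C + 273.15 = 300.15 K
P_n = kTB = 1.38×10⁻²³ × 300.15 × 7.04×10⁷ = 2.92×10⁻¹³ W
In dBm: 10 log₁₀(2.92×10⁻¹³ / 10⁻³) = −95.4 dBm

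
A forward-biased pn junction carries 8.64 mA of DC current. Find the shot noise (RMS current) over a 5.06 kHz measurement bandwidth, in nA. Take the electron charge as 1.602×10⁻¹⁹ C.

3.74 nA

I_n = √(2qI·B)
2qI·B = 2 × 1.602×10⁻¹⁹ × 8.64×10⁻³ × 5.06×10³ = 1.40×10⁻¹⁷ A²
I_n = √(1.40×10⁻¹⁷) = 3.74×10⁻⁹ A = 3.74 nA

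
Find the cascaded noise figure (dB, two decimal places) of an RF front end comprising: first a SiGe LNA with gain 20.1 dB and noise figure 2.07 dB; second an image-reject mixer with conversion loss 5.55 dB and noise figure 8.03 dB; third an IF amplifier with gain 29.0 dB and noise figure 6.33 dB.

2.50 dB

Convert to linear (a loss of L dB is a gain of −L dB): F_i = 10^(NF_i/10), G_i = 10^(G_i,dB/10)
  Stage 1: F_1 = 10^(2.07/10) = 1.611, G_1 = 10^(20.1/10) = 102.3
  Stage 2: F_2 = 10^(8.03/10) = 6.353, G_2 = 10^(−5.55/10) = 0.2786
  Stage 3: F_3 = 10^(6.33/10) = 4.295, G_3 = 10^(29.0/10) = 794.3
Friis cascade:
  F = 1.611 + (6.353 − 1)/102.3 + (4.295 − 1)/28.51 = 1.779
NF = 10 log₁₀(1.779) = 2.50 dB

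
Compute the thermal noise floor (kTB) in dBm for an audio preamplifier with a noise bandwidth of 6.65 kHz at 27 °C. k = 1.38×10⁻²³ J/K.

−135.6 dBm

T = 27 °C + 273.15 = 300.15 K
P_n = kTB = 1.38×10⁻²³ × 300.15 × 6.65×10³ = 2.75×10⁻¹⁷ W
In dBm: 10 log₁₀(2.75×10⁻¹⁷ / 10⁻³) = −135.6 dBm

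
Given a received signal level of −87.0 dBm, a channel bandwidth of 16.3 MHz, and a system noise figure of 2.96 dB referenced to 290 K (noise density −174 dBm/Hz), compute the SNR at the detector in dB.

Noise floor: N = −174 + 10 log₁₀(B) + NF
10 log₁₀(1.63×10⁷) = 72.12 dB
N = −174 + 72.12 + 2.96 = −98.92 dBm
SNR = P_sig − N = −87.0 − (−98.92) = 11.92 dB → 11.9 dB

11.9 dB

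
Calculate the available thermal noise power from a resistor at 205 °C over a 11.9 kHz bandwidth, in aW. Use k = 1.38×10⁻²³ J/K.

T = 205 °C + 273.15 = 478.15 K
P_n = kTB = 1.38×10⁻²³ × 478.15 × 1.19×10⁴ = 7.85×10⁻¹⁷ W = 78.5 aW

78.5 aW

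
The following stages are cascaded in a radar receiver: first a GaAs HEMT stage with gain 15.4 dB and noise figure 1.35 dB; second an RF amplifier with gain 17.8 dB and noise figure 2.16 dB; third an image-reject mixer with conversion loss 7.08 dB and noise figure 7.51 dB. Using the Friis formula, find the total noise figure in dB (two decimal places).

1.42 dB

Convert to linear (a loss of L dB is a gain of −L dB): F_i = 10^(NF_i/10), G_i = 10^(G_i,dB/10)
  Stage 1: F_1 = 10^(1.35/10) = 1.365, G_1 = 10^(15.4/10) = 34.67
  Stage 2: F_2 = 10^(2.16/10) = 1.644, G_2 = 10^(17.8/10) = 60.26
  Stage 3: F_3 = 10^(7.51/10) = 5.636, G_3 = 10^(−7.08/10) = 0.1959
Friis cascade:
  F = 1.365 + (1.644 − 1)/34.67 + (5.636 − 1)/2089 = 1.385
NF = 10 log₁₀(1.385) = 1.42 dB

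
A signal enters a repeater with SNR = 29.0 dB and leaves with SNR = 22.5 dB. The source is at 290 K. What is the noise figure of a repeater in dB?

NF (dB) = SNR_in(dB) − SNR_out(dB) when the source is at T₀
NF = 29.0 − 22.5 = 6.5 dB

6.5 dB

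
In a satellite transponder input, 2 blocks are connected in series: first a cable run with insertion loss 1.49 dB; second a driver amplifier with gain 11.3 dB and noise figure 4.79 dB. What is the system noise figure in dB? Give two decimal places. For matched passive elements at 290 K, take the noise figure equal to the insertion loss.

6.28 dB

Convert to linear (a loss of L dB is a gain of −L dB): F_i = 10^(NF_i/10), G_i = 10^(G_i,dB/10)
  Stage 1: F_1 = 10^(1.49/10) = 1.409, G_1 = 10^(−1.49/10) = 0.7096
  Stage 2: F_2 = 10^(4.79/10) = 3.013, G_2 = 10^(11.3/10) = 13.49
Friis cascade:
  F = 1.409 + (3.013 − 1)/0.7096 = 4.246
NF = 10 log₁₀(4.246) = 6.28 dB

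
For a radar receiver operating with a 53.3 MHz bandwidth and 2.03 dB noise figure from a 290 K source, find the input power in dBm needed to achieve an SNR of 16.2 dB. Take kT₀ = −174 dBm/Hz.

−78.5 dBm

Sensitivity = −174 + 10 log₁₀(B) + NF + SNR_min
= −174 + 77.27 + 2.03 + 16.2
= −78.50 dBm → −78.5 dBm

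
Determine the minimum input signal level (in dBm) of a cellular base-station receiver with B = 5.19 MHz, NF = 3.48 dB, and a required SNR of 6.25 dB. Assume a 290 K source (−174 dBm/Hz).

−97.1 dBm

Sensitivity = −174 + 10 log₁₀(B) + NF + SNR_min
= −174 + 67.15 + 3.48 + 6.25
= −97.12 dBm → −97.1 dBm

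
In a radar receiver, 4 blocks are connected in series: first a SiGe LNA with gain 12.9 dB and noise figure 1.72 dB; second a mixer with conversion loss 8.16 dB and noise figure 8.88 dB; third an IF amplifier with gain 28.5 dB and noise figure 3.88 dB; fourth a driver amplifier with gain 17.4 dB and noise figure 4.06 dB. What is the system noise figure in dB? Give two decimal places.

3.65 dB

Convert to linear (a loss of L dB is a gain of −L dB): F_i = 10^(NF_i/10), G_i = 10^(G_i,dB/10)
  Stage 1: F_1 = 10^(1.72/10) = 1.486, G_1 = 10^(12.9/10) = 19.50
  Stage 2: F_2 = 10^(8.88/10) = 7.727, G_2 = 10^(−8.16/10) = 0.1528
  Stage 3: F_3 = 10^(3.88/10) = 2.443, G_3 = 10^(28.5/10) = 707.9
  Stage 4: F_4 = 10^(4.06/10) = 2.547, G_4 = 10^(17.4/10) = 54.95
Friis cascade:
  F = 1.486 + (7.727 − 1)/19.50 + (2.443 − 1)/2.979 + (2.547 − 1)/2109 = 2.316
NF = 10 log₁₀(2.316) = 3.65 dB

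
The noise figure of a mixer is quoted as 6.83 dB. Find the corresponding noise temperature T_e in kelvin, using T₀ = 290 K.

F = 10^(6.83/10) = 4.81948
T_e = (F − 1)·T₀ = (4.81948 − 1) × 290 = 1108 K

1108 K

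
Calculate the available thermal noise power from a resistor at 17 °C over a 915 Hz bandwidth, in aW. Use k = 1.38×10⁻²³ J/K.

3.66 aW

T = 17 °C + 273.15 = 290.15 K
P_n = kTB = 1.38×10⁻²³ × 290.15 × 9.15×10² = 3.66×10⁻¹⁸ W = 3.66 aW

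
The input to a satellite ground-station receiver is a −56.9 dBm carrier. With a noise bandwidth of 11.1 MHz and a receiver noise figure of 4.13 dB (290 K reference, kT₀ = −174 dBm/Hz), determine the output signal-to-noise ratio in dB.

Noise floor: N = −174 + 10 log₁₀(B) + NF
10 log₁₀(1.11×10⁷) = 70.45 dB
N = −174 + 70.45 + 4.13 = −99.42 dBm
SNR = P_sig − N = −56.9 − (−99.42) = 42.52 dB → 42.5 dB

42.5 dB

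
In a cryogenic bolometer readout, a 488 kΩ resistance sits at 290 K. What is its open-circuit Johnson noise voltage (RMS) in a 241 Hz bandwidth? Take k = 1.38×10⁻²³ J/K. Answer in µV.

V_n = √(4kTRB)
4kTRB = 4 × 1.38×10⁻²³ × 290 × 4.88×10⁵ × 2.41×10² = 1.88×10⁻¹² V²
V_n = √(1.88×10⁻¹²) = 1.37×10⁻⁶ V = 1.37 µV

1.37 µV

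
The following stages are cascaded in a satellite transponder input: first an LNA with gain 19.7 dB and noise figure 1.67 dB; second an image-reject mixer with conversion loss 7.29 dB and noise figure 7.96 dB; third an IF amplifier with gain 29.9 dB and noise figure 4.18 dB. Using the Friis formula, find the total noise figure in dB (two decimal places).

2.09 dB

Convert to linear (a loss of L dB is a gain of −L dB): F_i = 10^(NF_i/10), G_i = 10^(G_i,dB/10)
  Stage 1: F_1 = 10^(1.67/10) = 1.469, G_1 = 10^(19.7/10) = 93.33
  Stage 2: F_2 = 10^(7.96/10) = 6.252, G_2 = 10^(−7.29/10) = 0.1866
  Stage 3: F_3 = 10^(4.18/10) = 2.618, G_3 = 10^(29.9/10) = 977.2
Friis cascade:
  F = 1.469 + (6.252 − 1)/93.33 + (2.618 − 1)/17.42 = 1.618
NF = 10 log₁₀(1.618) = 2.09 dB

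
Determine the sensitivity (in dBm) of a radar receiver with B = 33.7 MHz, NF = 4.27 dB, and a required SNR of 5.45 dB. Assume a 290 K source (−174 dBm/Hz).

Sensitivity = −174 + 10 log₁₀(B) + NF + SNR_min
= −174 + 75.28 + 4.27 + 5.45
= −89.00 dBm → −89.0 dBm

−89.0 dBm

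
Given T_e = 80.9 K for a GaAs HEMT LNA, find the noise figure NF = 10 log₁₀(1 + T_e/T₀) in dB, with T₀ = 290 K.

F = 1 + T_e/T₀ = 1 + 80.9/290 = 1.27897
NF = 10 log₁₀(1.27897) = 1.07 dB

1.07 dB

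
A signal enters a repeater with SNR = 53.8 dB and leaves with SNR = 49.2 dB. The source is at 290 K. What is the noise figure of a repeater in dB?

4.6 dB

NF (dB) = SNR_in(dB) − SNR_out(dB) when the source is at T₀
NF = 53.8 − 49.2 = 4.6 dB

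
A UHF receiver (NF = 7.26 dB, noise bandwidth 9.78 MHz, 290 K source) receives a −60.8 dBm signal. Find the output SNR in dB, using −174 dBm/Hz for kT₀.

36.0 dB

Noise floor: N = −174 + 10 log₁₀(B) + NF
10 log₁₀(9.78×10⁶) = 69.9 dB
N = −174 + 69.9 + 7.26 = −96.84 dBm
SNR = P_sig − N = −60.8 − (−96.84) = 36.04 dB → 36.0 dB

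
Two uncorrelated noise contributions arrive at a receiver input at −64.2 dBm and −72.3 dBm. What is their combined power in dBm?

Convert to linear, add, convert back:
P₁ = 3.80×10⁻¹⁰ W, P₂ = 5.89×10⁻¹¹ W
P_tot = 4.39×10⁻¹⁰ W → 10 log₁₀(P_tot / 10⁻³) = −63.6 dBm

−63.6 dBm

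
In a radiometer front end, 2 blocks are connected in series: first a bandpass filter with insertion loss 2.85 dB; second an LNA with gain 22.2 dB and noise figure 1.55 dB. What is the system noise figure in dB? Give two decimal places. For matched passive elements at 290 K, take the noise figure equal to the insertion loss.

4.40 dB

Convert to linear (a loss of L dB is a gain of −L dB): F_i = 10^(NF_i/10), G_i = 10^(G_i,dB/10)
  Stage 1: F_1 = 10^(2.85/10) = 1.928, G_1 = 10^(−2.85/10) = 0.5188
  Stage 2: F_2 = 10^(1.55/10) = 1.429, G_2 = 10^(22.2/10) = 166.0
Friis cascade:
  F = 1.928 + (1.429 − 1)/0.5188 = 2.754
NF = 10 log₁₀(2.754) = 4.40 dB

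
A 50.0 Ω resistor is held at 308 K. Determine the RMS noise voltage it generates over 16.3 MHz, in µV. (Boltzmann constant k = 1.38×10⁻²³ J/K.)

3.72 µV

V_n = √(4kTRB)
4kTRB = 4 × 1.38×10⁻²³ × 308 × 5.00×10¹ × 1.63×10⁷ = 1.39×10⁻¹¹ V²
V_n = √(1.39×10⁻¹¹) = 3.72×10⁻⁶ V = 3.72 µV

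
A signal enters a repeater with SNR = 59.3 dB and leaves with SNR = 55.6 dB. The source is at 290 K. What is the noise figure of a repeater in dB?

NF (dB) = SNR_in(dB) − SNR_out(dB) when the source is at T₀
NF = 59.3 − 55.6 = 3.7 dB

3.7 dB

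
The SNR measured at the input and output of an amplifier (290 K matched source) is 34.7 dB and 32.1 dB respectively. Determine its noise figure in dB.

NF (dB) = SNR_in(dB) − SNR_out(dB) when the source is at T₀
NF = 34.7 − 32.1 = 2.6 dB

2.6 dB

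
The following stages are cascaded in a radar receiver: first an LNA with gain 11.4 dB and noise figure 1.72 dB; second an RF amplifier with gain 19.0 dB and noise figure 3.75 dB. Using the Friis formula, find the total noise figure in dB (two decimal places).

2.00 dB

Convert to linear (a loss of L dB is a gain of −L dB): F_i = 10^(NF_i/10), G_i = 10^(G_i,dB/10)
  Stage 1: F_1 = 10^(1.72/10) = 1.486, G_1 = 10^(11.4/10) = 13.80
  Stage 2: F_2 = 10^(3.75/10) = 2.371, G_2 = 10^(19.0/10) = 79.43
Friis cascade:
  F = 1.486 + (2.371 − 1)/13.80 = 1.585
NF = 10 log₁₀(1.585) = 2.00 dB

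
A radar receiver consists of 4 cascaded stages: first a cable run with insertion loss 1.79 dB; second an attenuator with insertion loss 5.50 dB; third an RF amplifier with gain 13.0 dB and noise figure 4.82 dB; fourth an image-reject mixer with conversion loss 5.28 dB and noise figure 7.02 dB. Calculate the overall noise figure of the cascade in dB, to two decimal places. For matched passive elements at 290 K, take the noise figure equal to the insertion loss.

Convert to linear (a loss of L dB is a gain of −L dB): F_i = 10^(NF_i/10), G_i = 10^(G_i,dB/10)
  Stage 1: F_1 = 10^(1.79/10) = 1.510, G_1 = 10^(−1.79/10) = 0.6622
  Stage 2: F_2 = 10^(5.50/10) = 3.548, G_2 = 10^(−5.50/10) = 0.2818
  Stage 3: F_3 = 10^(4.82/10) = 3.034, G_3 = 10^(13.0/10) = 19.95
  Stage 4: F_4 = 10^(7.02/10) = 5.035, G_4 = 10^(−5.28/10) = 0.2965
Friis cascade:
  F = 1.510 + (3.548 − 1)/0.6622 + (3.034 − 1)/0.1866 + (5.035 − 1)/3.724 = 17.34
NF = 10 log₁₀(17.34) = 12.39 dB

12.39 dB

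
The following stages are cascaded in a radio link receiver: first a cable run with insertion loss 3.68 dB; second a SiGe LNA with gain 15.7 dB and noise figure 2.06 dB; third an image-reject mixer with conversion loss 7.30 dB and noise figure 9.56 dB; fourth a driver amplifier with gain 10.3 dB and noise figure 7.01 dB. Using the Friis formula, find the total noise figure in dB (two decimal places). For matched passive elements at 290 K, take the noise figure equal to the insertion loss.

Convert to linear (a loss of L dB is a gain of −L dB): F_i = 10^(NF_i/10), G_i = 10^(G_i,dB/10)
  Stage 1: F_1 = 10^(3.68/10) = 2.333, G_1 = 10^(−3.68/10) = 0.4285
  Stage 2: F_2 = 10^(2.06/10) = 1.607, G_2 = 10^(15.7/10) = 37.15
  Stage 3: F_3 = 10^(9.56/10) = 9.036, G_3 = 10^(−7.30/10) = 0.1862
  Stage 4: F_4 = 10^(7.01/10) = 5.023, G_4 = 10^(10.3/10) = 10.72
Friis cascade:
  F = 2.333 + (1.607 − 1)/0.4285 + (9.036 − 1)/15.92 + (5.023 − 1)/2.965 = 5.612
NF = 10 log₁₀(5.612) = 7.49 dB

7.49 dB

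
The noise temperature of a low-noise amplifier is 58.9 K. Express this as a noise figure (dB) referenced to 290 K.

F = 1 + T_e/T₀ = 1 + 58.9/290 = 1.2031
NF = 10 log₁₀(1.2031) = 0.803 dB

0.803 dB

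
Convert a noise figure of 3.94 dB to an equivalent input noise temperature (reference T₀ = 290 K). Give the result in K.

428 K

F = 10^(3.94/10) = 2.47742
T_e = (F − 1)·T₀ = (2.47742 − 1) × 290 = 428 K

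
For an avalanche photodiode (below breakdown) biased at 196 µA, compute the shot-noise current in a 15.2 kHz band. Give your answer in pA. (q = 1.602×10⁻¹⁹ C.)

977 pA

I_n = √(2qI·B)
2qI·B = 2 × 1.602×10⁻¹⁹ × 1.96×10⁻⁴ × 1.52×10⁴ = 9.55×10⁻¹⁹ A²
I_n = √(9.55×10⁻¹⁹) = 9.77×10⁻¹⁰ A = 977 pA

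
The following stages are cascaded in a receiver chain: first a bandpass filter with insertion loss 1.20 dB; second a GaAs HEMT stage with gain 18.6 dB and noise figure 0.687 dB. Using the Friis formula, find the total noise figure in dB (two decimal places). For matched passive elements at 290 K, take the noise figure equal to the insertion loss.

1.89 dB

Convert to linear (a loss of L dB is a gain of −L dB): F_i = 10^(NF_i/10), G_i = 10^(G_i,dB/10)
  Stage 1: F_1 = 10^(1.20/10) = 1.318, G_1 = 10^(−1.20/10) = 0.7586
  Stage 2: F_2 = 10^(0.687/10) = 1.171, G_2 = 10^(18.6/10) = 72.44
Friis cascade:
  F = 1.318 + (1.171 − 1)/0.7586 = 1.544
NF = 10 log₁₀(1.544) = 1.89 dB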